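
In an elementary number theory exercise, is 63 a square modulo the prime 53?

yes

(63/53)
  = (10/53)    [63 ≡ 10 mod 53]
  = -(5/53)    [53 ≡ 5 mod 8 ⇒ (2/53) = -1]
  = -(53/5)    [QR: 5 ≡ 1 mod 4, sign kept]
  = -(3/5)    [53 ≡ 3 mod 5]
  = -(5/3)    [QR: 5 ≡ 1 mod 4, sign kept]
  = -(2/3)    [5 ≡ 2 mod 3]
  = (1/3)    [3 ≡ 3 mod 8 ⇒ (2/3) = -1]
  = 1    [(1/3) = 1]
The Legendre symbol is 1, so x^2 ≡ 63 (mod 53) has solution.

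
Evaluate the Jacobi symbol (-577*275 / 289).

By multiplicativity, (-577·275 / 289) = (-577 / 289)·(275 / 289).
First factor (-577 / 289):
(-577 / 289)
  = (577 / 289)    [289 ≡ 1 mod 4 ⇒ (-1 / 289) = +1]
  = (288 / 289)    [577 ≡ 288 mod 289]
  = (9 / 289)    [289 ≡ 1 mod 8 ⇒ (2 / 289)^5 = +1]
  = (289 / 9)    [QR: 9 ≡ 1 mod 4, sign kept]
  = (1 / 9)    [289 ≡ 1 mod 9]
  = 1    [(1 / 9) = 1]
Second factor (275 / 289):
(275 / 289)
  = (289 / 275)    [QR: 289 ≡ 1 mod 4, sign kept]
  = (14 / 275)    [289 ≡ 14 mod 275]
  = -(7 / 275)    [275 ≡ 3 mod 8 ⇒ (2 / 275) = -1]
  = (275 / 7)    [QR: both ≡ 3 mod 4, sign flips]
  = (2 / 7)    [275 ≡ 2 mod 7]
  = (1 / 7)    [7 ≡ 7 mod 8 ⇒ (2 / 7) = +1]
  = 1    [(1 / 7) = 1]
Product: (1)·(1) = 1.

1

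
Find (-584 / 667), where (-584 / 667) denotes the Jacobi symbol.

-1

Pull out -1: (-584 / 667) = (-1 / 667)·(584 / 667). Since 667 ≡ 3 (mod 4), (-1 / 667) = -1. Now have -(584 / 667).
Factor out 2: 584 = 2^3·73. Since 667 ≡ 3 (mod 8), (2 / 667) = -1, and (2 / 667)^3 = -1. Now have (73 / 667).
73 ≡ 1 (mod 4), so quadratic reciprocity gives (73 / 667) = (667 / 73). Reduce: 667 ≡ 10 (mod 73). Now have (10 / 73).
Factor out 2: 10 = 2·5. Since 73 ≡ 1 (mod 8), (2 / 73) = +1. Now have (5 / 73).
5 ≡ 1 (mod 4), so quadratic reciprocity gives (5 / 73) = (73 / 5). Reduce: 73 ≡ 3 (mod 5). Now have (3 / 5).
5 ≡ 1 (mod 4), so quadratic reciprocity gives (3 / 5) = (5 / 3). Reduce: 5 ≡ 2 (mod 3). Now have (2 / 3).
Factor out 2: 2 = 2. Since 3 ≡ 3 (mod 8), (2 / 3) = -1. Now have -(1 / 3).
(1 / 3) = 1. Collecting the sign factors: -1.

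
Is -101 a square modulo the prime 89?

(-101/89)
  = (101/89)    [89 ≡ 1 mod 4 ⇒ (-1/89) = +1]
  = (12/89)    [101 ≡ 12 mod 89]
  = (3/89)    [89 ≡ 1 mod 8 ⇒ (2/89)^2 = +1]
  = (89/3)    [QR: 89 ≡ 1 mod 4, sign kept]
  = (2/3)    [89 ≡ 2 mod 3]
  = -(1/3)    [3 ≡ 3 mod 8 ⇒ (2/3) = -1]
  = -1    [(1/3) = 1]
(-101/89) = -1, and 89 is prime, so -101 is not a quadratic residue mod 89.

no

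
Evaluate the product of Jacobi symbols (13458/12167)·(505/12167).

By multiplicativity, (13458·505/12167) = (13458/12167)·(505/12167).
First factor (13458/12167):
(13458/12167)
  = (1291/12167)    [13458 ≡ 1291 mod 12167]
  = -(12167/1291)    [QR: both ≡ 3 mod 4, sign flips]
  = -(548/1291)    [12167 ≡ 548 mod 1291]
  = -(137/1291)    [1291 ≡ 3 mod 8 ⇒ (2/1291)^2 = +1]
  = -(1291/137)    [QR: 137 ≡ 1 mod 4, sign kept]
  = -(58/137)    [1291 ≡ 58 mod 137]
  = -(29/137)    [137 ≡ 1 mod 8 ⇒ (2/137) = +1]
  = -(137/29)    [QR: 29 ≡ 1 mod 4, sign kept]
  = -(21/29)    [137 ≡ 21 mod 29]
  = -(29/21)    [QR: 21 ≡ 1 mod 4, sign kept]
  = -(8/21)    [29 ≡ 8 mod 21]
  = (1/21)    [21 ≡ 5 mod 8 ⇒ (2/21)^3 = -1]
  = 1    [(1/21) = 1]
Second factor (505/12167):
(505/12167)
  = (12167/505)    [QR: 505 ≡ 1 mod 4, sign kept]
  = (47/505)    [12167 ≡ 47 mod 505]
  = (505/47)    [QR: 505 ≡ 1 mod 4, sign kept]
  = (35/47)    [505 ≡ 35 mod 47]
  = -(47/35)    [QR: both ≡ 3 mod 4, sign flips]
  = -(12/35)    [47 ≡ 12 mod 35]
  = -(3/35)    [35 ≡ 3 mod 8 ⇒ (2/35)^2 = +1]
  = (35/3)    [QR: both ≡ 3 mod 4, sign flips]
  = (2/3)    [35 ≡ 2 mod 3]
  = -(1/3)    [3 ≡ 3 mod 8 ⇒ (2/3) = -1]
  = -1    [(1/3) = 1]
Product: (1)·(-1) = -1.

-1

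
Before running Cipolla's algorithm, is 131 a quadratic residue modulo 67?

(131/67)
  = (64/67)    [131 ≡ 64 mod 67]
  = (1/67)    [67 ≡ 3 mod 8 ⇒ (2/67)^6 = +1]
  = 1    [(1/67) = 1]
(131/67) = 1, and 67 is prime, so 131 is a quadratic residue mod 67.

yes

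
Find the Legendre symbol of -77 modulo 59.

(-77|59)
  = (41|59)    [-77 ≡ 41 mod 59]
  = (59|41)    [QR: 41 ≡ 1 mod 4, sign kept]
  = (18|41)    [59 ≡ 18 mod 41]
  = (9|41)    [41 ≡ 1 mod 8 ⇒ (2|41) = +1]
  = (41|9)    [QR: 9 ≡ 1 mod 4, sign kept]
  = (5|9)    [41 ≡ 5 mod 9]
  = (9|5)    [QR: 5 ≡ 1 mod 4, sign kept]
  = (4|5)    [9 ≡ 4 mod 5]
  = (1|5)    [5 ≡ 5 mod 8 ⇒ (2|5)^2 = +1]
  = 1    [(1|5) = 1]

1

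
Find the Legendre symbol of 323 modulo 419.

Both 323 ≡ 3 and 419 ≡ 3 (mod 4), so reciprocity gives (323/419) = -(419/323). Reduce: 419 ≡ 96 (mod 323). Now have -(96/323).
Factor out 2: 96 = 2^5·3. Since 323 ≡ 3 (mod 8), (2/323) = -1, and (2/323)^5 = -1. Now have (3/323).
Both 3 ≡ 3 and 323 ≡ 3 (mod 4), so reciprocity gives (3/323) = -(323/3). Reduce: 323 ≡ 2 (mod 3). Now have -(2/3).
Factor out 2: 2 = 2. Since 3 ≡ 3 (mod 8), (2/3) = -1. Now have (1/3).
(1/3) = 1. Collecting the sign factors: 1.

1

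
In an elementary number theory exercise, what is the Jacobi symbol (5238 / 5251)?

-1

Factor out 2: 5238 = 2·2619. Since 5251 ≡ 3 (mod 8), (2 / 5251) = -1. Now have -(2619 / 5251).
Both 2619 ≡ 3 and 5251 ≡ 3 (mod 4), so reciprocity gives (2619 / 5251) = -(5251 / 2619). Reduce: 5251 ≡ 13 (mod 2619). Now have (13 / 2619).
13 ≡ 1 (mod 4), so quadratic reciprocity gives (13 / 2619) = (2619 / 13). Reduce: 2619 ≡ 6 (mod 13). Now have (6 / 13).
Factor out 2: 6 = 2·3. Since 13 ≡ 5 (mod 8), (2 / 13) = -1. Now have -(3 / 13).
13 ≡ 1 (mod 4), so quadratic reciprocity gives (3 / 13) = (13 / 3). Reduce: 13 ≡ 1 (mod 3). Now have -(1 / 3).
(1 / 3) = 1. Collecting the sign factors: -1.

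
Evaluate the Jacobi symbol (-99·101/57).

0

By multiplicativity, (-99·101/57) = (-99/57)·(101/57).
First factor (-99/57):
(-99/57)
  = (15/57)    [-99 ≡ 15 mod 57]
  = (57/15)    [QR: 57 ≡ 1 mod 4, sign kept]
  = (12/15)    [57 ≡ 12 mod 15]
  = (3/15)    [15 ≡ 7 mod 8 ⇒ (2/15)^2 = +1]
  = -(15/3)    [QR: both ≡ 3 mod 4, sign flips]
  = -(0/3)    [15 ≡ 0 mod 3]
  = 0    [numerator 0, gcd > 1]
Second factor (101/57):
(101/57)
  = (44/57)    [101 ≡ 44 mod 57]
  = (11/57)    [57 ≡ 1 mod 8 ⇒ (2/57)^2 = +1]
  = (57/11)    [QR: 57 ≡ 1 mod 4, sign kept]
  = (2/11)    [57 ≡ 2 mod 11]
  = -(1/11)    [11 ≡ 3 mod 8 ⇒ (2/11) = -1]
  = -1    [(1/11) = 1]
Product: (0)·(-1) = 0.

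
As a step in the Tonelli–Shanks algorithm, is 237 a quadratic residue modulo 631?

(237/631)
  = (631/237)    [QR: 237 ≡ 1 mod 4, sign kept]
  = (157/237)    [631 ≡ 157 mod 237]
  = (237/157)    [QR: 157 ≡ 1 mod 4, sign kept]
  = (80/157)    [237 ≡ 80 mod 157]
  = (5/157)    [157 ≡ 5 mod 8 ⇒ (2/157)^4 = +1]
  = (157/5)    [QR: 5 ≡ 1 mod 4, sign kept]
  = (2/5)    [157 ≡ 2 mod 5]
  = -(1/5)    [5 ≡ 5 mod 8 ⇒ (2/5) = -1]
  = -1    [(1/5) = 1]
(237/631) = -1, and 631 is prime, so 237 is not a quadratic residue mod 631.

no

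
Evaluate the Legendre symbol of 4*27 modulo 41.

By multiplicativity, (4·27/41) = (4/41)·(27/41).
First factor (4/41):
Factor out 2: 4 = 2^2. Since 41 ≡ 1 (mod 8), (2/41) = +1, and (2/41)^2 = +1. Now have (1/41).
(1/41) = 1. Collecting the sign factors: 1.
Second factor (27/41):
41 ≡ 1 (mod 4), so quadratic reciprocity gives (27/41) = (41/27). Reduce: 41 ≡ 14 (mod 27). Now have (14/27).
Factor out 2: 14 = 2·7. Since 27 ≡ 3 (mod 8), (2/27) = -1. Now have -(7/27).
Both 7 ≡ 3 and 27 ≡ 3 (mod 4), so reciprocity gives (7/27) = -(27/7). Reduce: 27 ≡ 6 (mod 7). Now have (6/7).
Factor out 2: 6 = 2·3. Since 7 ≡ 7 (mod 8), (2/7) = +1. Now have (3/7).
Both 3 ≡ 3 and 7 ≡ 3 (mod 4), so reciprocity gives (3/7) = -(7/3). Reduce: 7 ≡ 1 (mod 3). Now have -(1/3).
(1/3) = 1. Collecting the sign factors: -1.
Product: (1)·(-1) = -1.

-1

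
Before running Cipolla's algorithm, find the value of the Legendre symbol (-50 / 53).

-1

Pull out -1: (-50 / 53) = (-1 / 53)·(50 / 53). Since 53 ≡ 1 (mod 4), (-1 / 53) = +1. Now have (50 / 53).
Factor out 2: 50 = 2·25. Since 53 ≡ 5 (mod 8), (2 / 53) = -1. Now have -(25 / 53).
25 ≡ 1 (mod 4), so quadratic reciprocity gives (25 / 53) = (53 / 25). Reduce: 53 ≡ 3 (mod 25). Now have -(3 / 25).
25 ≡ 1 (mod 4), so quadratic reciprocity gives (3 / 25) = (25 / 3). Reduce: 25 ≡ 1 (mod 3). Now have -(1 / 3).
(1 / 3) = 1. Collecting the sign factors: -1.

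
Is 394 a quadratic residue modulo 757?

yes

(394/757)
  = -(197/757)    [757 ≡ 5 mod 8 ⇒ (2/757) = -1]
  = -(757/197)    [QR: 197 ≡ 1 mod 4, sign kept]
  = -(166/197)    [757 ≡ 166 mod 197]
  = (83/197)    [197 ≡ 5 mod 8 ⇒ (2/197) = -1]
  = (197/83)    [QR: 197 ≡ 1 mod 4, sign kept]
  = (31/83)    [197 ≡ 31 mod 83]
  = -(83/31)    [QR: both ≡ 3 mod 4, sign flips]
  = -(21/31)    [83 ≡ 21 mod 31]
  = -(31/21)    [QR: 21 ≡ 1 mod 4, sign kept]
  = -(10/21)    [31 ≡ 10 mod 21]
  = (5/21)    [21 ≡ 5 mod 8 ⇒ (2/21) = -1]
  = (21/5)    [QR: 5 ≡ 1 mod 4, sign kept]
  = (1/5)    [21 ≡ 1 mod 5]
  = 1    [(1/5) = 1]
The Legendre symbol is 1, so x^2 ≡ 394 (mod 757) has solution.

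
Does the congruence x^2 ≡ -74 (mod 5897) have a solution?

(-74/5897)
  = (5823/5897)    [-74 ≡ 5823 mod 5897]
  = (5897/5823)    [QR: 5897 ≡ 1 mod 4, sign kept]
  = (74/5823)    [5897 ≡ 74 mod 5823]
  = (37/5823)    [5823 ≡ 7 mod 8 ⇒ (2/5823) = +1]
  = (5823/37)    [QR: 37 ≡ 1 mod 4, sign kept]
  = (14/37)    [5823 ≡ 14 mod 37]
  = -(7/37)    [37 ≡ 5 mod 8 ⇒ (2/37) = -1]
  = -(37/7)    [QR: 37 ≡ 1 mod 4, sign kept]
  = -(2/7)    [37 ≡ 2 mod 7]
  = -(1/7)    [7 ≡ 7 mod 8 ⇒ (2/7) = +1]
  = -1    [(1/7) = 1]
(-74/5897) = -1, and 5897 is prime, so -74 is not a quadratic residue mod 5897.

no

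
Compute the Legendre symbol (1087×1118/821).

By multiplicativity, (1087·1118/821) = (1087/821)·(1118/821).
First factor (1087/821):
Reduce the numerator: 1087 ≡ 266 (mod 821), so (1087/821) = (266/821).
Factor out 2: 266 = 2·133. Since 821 ≡ 5 (mod 8), (2/821) = -1. Now have -(133/821).
133 ≡ 1 (mod 4), so quadratic reciprocity gives (133/821) = (821/133). Reduce: 821 ≡ 23 (mod 133). Now have -(23/133).
133 ≡ 1 (mod 4), so quadratic reciprocity gives (23/133) = (133/23). Reduce: 133 ≡ 18 (mod 23). Now have -(18/23).
Factor out 2: 18 = 2·9. Since 23 ≡ 7 (mod 8), (2/23) = +1. Now have -(9/23).
9 ≡ 1 (mod 4), so quadratic reciprocity gives (9/23) = (23/9). Reduce: 23 ≡ 5 (mod 9). Now have -(5/9).
5 ≡ 1 (mod 4), so quadratic reciprocity gives (5/9) = (9/5). Reduce: 9 ≡ 4 (mod 5). Now have -(4/5).
Factor out 2: 4 = 2^2. Since 5 ≡ 5 (mod 8), (2/5) = -1, and (2/5)^2 = +1. Now have -(1/5).
(1/5) = 1. Collecting the sign factors: -1.
Second factor (1118/821):
Reduce the numerator: 1118 ≡ 297 (mod 821), so (1118/821) = (297/821).
297 ≡ 1 (mod 4), so quadratic reciprocity gives (297/821) = (821/297). Reduce: 821 ≡ 227 (mod 297). Now have (227/297).
297 ≡ 1 (mod 4), so quadratic reciprocity gives (227/297) = (297/227). Reduce: 297 ≡ 70 (mod 227). Now have (70/227).
Factor out 2: 70 = 2·35. Since 227 ≡ 3 (mod 8), (2/227) = -1. Now have -(35/227).
Both 35 ≡ 3 and 227 ≡ 3 (mod 4), so reciprocity gives (35/227) = -(227/35). Reduce: 227 ≡ 17 (mod 35). Now have (17/35).
17 ≡ 1 (mod 4), so quadratic reciprocity gives (17/35) = (35/17). Reduce: 35 ≡ 1 (mod 17). Now have (1/17).
(1/17) = 1. Collecting the sign factors: 1.
Product: (-1)·(1) = -1.

-1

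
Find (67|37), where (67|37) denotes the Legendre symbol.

1

(67|37)
  = (30|37)    [67 ≡ 30 mod 37]
  = -(15|37)    [37 ≡ 5 mod 8 ⇒ (2|37) = -1]
  = -(37|15)    [QR: 37 ≡ 1 mod 4, sign kept]
  = -(7|15)    [37 ≡ 7 mod 15]
  = (15|7)    [QR: both ≡ 3 mod 4, sign flips]
  = (1|7)    [15 ≡ 1 mod 7]
  = 1    [(1|7) = 1]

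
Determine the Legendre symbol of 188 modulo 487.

-1

Factor out 2: 188 = 2^2·47. Since 487 ≡ 7 (mod 8), (2/487) = +1, and (2/487)^2 = +1. Now have (47/487).
Both 47 ≡ 3 and 487 ≡ 3 (mod 4), so reciprocity gives (47/487) = -(487/47). Reduce: 487 ≡ 17 (mod 47). Now have -(17/47).
17 ≡ 1 (mod 4), so quadratic reciprocity gives (17/47) = (47/17). Reduce: 47 ≡ 13 (mod 17). Now have -(13/17).
13 ≡ 1 (mod 4), so quadratic reciprocity gives (13/17) = (17/13). Reduce: 17 ≡ 4 (mod 13). Now have -(4/13).
Factor out 2: 4 = 2^2. Since 13 ≡ 5 (mod 8), (2/13) = -1, and (2/13)^2 = +1. Now have -(1/13).
(1/13) = 1. Collecting the sign factors: -1.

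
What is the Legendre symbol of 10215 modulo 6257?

1

Reduce the numerator: 10215 ≡ 3958 (mod 6257), so (10215/6257) = (3958/6257).
Factor out 2: 3958 = 2·1979. Since 6257 ≡ 1 (mod 8), (2/6257) = +1. Now have (1979/6257).
6257 ≡ 1 (mod 4), so quadratic reciprocity gives (1979/6257) = (6257/1979). Reduce: 6257 ≡ 320 (mod 1979). Now have (320/1979).
Factor out 2: 320 = 2^6·5. Since 1979 ≡ 3 (mod 8), (2/1979) = -1, and (2/1979)^6 = +1. Now have (5/1979).
5 ≡ 1 (mod 4), so quadratic reciprocity gives (5/1979) = (1979/5). Reduce: 1979 ≡ 4 (mod 5). Now have (4/5).
Factor out 2: 4 = 2^2. Since 5 ≡ 5 (mod 8), (2/5) = -1, and (2/5)^2 = +1. Now have (1/5).
(1/5) = 1. Collecting the sign factors: 1.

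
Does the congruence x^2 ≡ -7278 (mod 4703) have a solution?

(-7278/4703)
  = (2128/4703)    [-7278 ≡ 2128 mod 4703]
  = (133/4703)    [4703 ≡ 7 mod 8 ⇒ (2/4703)^4 = +1]
  = (4703/133)    [QR: 133 ≡ 1 mod 4, sign kept]
  = (48/133)    [4703 ≡ 48 mod 133]
  = (3/133)    [133 ≡ 5 mod 8 ⇒ (2/133)^4 = +1]
  = (133/3)    [QR: 133 ≡ 1 mod 4, sign kept]
  = (1/3)    [133 ≡ 1 mod 3]
  = 1    [(1/3) = 1]
(-7278/4703) = 1, and 4703 is prime, so -7278 is a quadratic residue mod 4703.

yes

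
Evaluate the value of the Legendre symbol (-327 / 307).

Reduce the numerator: -327 ≡ 287 (mod 307), so (-327 / 307) = (287 / 307).
Both 287 ≡ 3 and 307 ≡ 3 (mod 4), so reciprocity gives (287 / 307) = -(307 / 287). Reduce: 307 ≡ 20 (mod 287). Now have -(20 / 287).
Factor out 2: 20 = 2^2·5. Since 287 ≡ 7 (mod 8), (2 / 287) = +1, and (2 / 287)^2 = +1. Now have -(5 / 287).
5 ≡ 1 (mod 4), so quadratic reciprocity gives (5 / 287) = (287 / 5). Reduce: 287 ≡ 2 (mod 5). Now have -(2 / 5).
Factor out 2: 2 = 2. Since 5 ≡ 5 (mod 8), (2 / 5) = -1. Now have (1 / 5).
(1 / 5) = 1. Collecting the sign factors: 1.

1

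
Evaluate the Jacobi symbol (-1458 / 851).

1

Pull out -1: (-1458 / 851) = (-1 / 851)·(1458 / 851). Since 851 ≡ 3 (mod 4), (-1 / 851) = -1. Now have -(1458 / 851).
Reduce the numerator: 1458 ≡ 607 (mod 851), so (1458 / 851) = (607 / 851).
Both 607 ≡ 3 and 851 ≡ 3 (mod 4), so reciprocity gives (607 / 851) = -(851 / 607). Reduce: 851 ≡ 244 (mod 607). Now have (244 / 607).
Factor out 2: 244 = 2^2·61. Since 607 ≡ 7 (mod 8), (2 / 607) = +1, and (2 / 607)^2 = +1. Now have (61 / 607).
61 ≡ 1 (mod 4), so quadratic reciprocity gives (61 / 607) = (607 / 61). Reduce: 607 ≡ 58 (mod 61). Now have (58 / 61).
Factor out 2: 58 = 2·29. Since 61 ≡ 5 (mod 8), (2 / 61) = -1. Now have -(29 / 61).
29 ≡ 1 (mod 4), so quadratic reciprocity gives (29 / 61) = (61 / 29). Reduce: 61 ≡ 3 (mod 29). Now have -(3 / 29).
29 ≡ 1 (mod 4), so quadratic reciprocity gives (3 / 29) = (29 / 3). Reduce: 29 ≡ 2 (mod 3). Now have -(2 / 3).
Factor out 2: 2 = 2. Since 3 ≡ 3 (mod 8), (2 / 3) = -1. Now have (1 / 3).
(1 / 3) = 1. Collecting the sign factors: 1.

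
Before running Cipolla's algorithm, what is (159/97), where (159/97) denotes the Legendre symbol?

(159/97)
  = (62/97)    [159 ≡ 62 mod 97]
  = (31/97)    [97 ≡ 1 mod 8 ⇒ (2/97) = +1]
  = (97/31)    [QR: 97 ≡ 1 mod 4, sign kept]
  = (4/31)    [97 ≡ 4 mod 31]
  = (1/31)    [31 ≡ 7 mod 8 ⇒ (2/31)^2 = +1]
  = 1    [(1/31) = 1]

1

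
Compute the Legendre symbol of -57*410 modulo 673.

-1

By multiplicativity, (-57·410/673) = (-57/673)·(410/673).
First factor (-57/673):
(-57/673)
  = (616/673)    [-57 ≡ 616 mod 673]
  = (77/673)    [673 ≡ 1 mod 8 ⇒ (2/673)^3 = +1]
  = (673/77)    [QR: 77 ≡ 1 mod 4, sign kept]
  = (57/77)    [673 ≡ 57 mod 77]
  = (77/57)    [QR: 57 ≡ 1 mod 4, sign kept]
  = (20/57)    [77 ≡ 20 mod 57]
  = (5/57)    [57 ≡ 1 mod 8 ⇒ (2/57)^2 = +1]
  = (57/5)    [QR: 5 ≡ 1 mod 4, sign kept]
  = (2/5)    [57 ≡ 2 mod 5]
  = -(1/5)    [5 ≡ 5 mod 8 ⇒ (2/5) = -1]
  = -1    [(1/5) = 1]
Second factor (410/673):
(410/673)
  = (205/673)    [673 ≡ 1 mod 8 ⇒ (2/673) = +1]
  = (673/205)    [QR: 205 ≡ 1 mod 4, sign kept]
  = (58/205)    [673 ≡ 58 mod 205]
  = -(29/205)    [205 ≡ 5 mod 8 ⇒ (2/205) = -1]
  = -(205/29)    [QR: 29 ≡ 1 mod 4, sign kept]
  = -(2/29)    [205 ≡ 2 mod 29]
  = (1/29)    [29 ≡ 5 mod 8 ⇒ (2/29) = -1]
  = 1    [(1/29) = 1]
Product: (-1)·(1) = -1.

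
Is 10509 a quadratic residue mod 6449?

Reduce the numerator: 10509 ≡ 4060 (mod 6449), so (10509|6449) = (4060|6449).
Factor out 2: 4060 = 2^2·1015. Since 6449 ≡ 1 (mod 8), (2|6449) = +1, and (2|6449)^2 = +1. Now have (1015|6449).
6449 ≡ 1 (mod 4), so quadratic reciprocity gives (1015|6449) = (6449|1015). Reduce: 6449 ≡ 359 (mod 1015). Now have (359|1015).
Both 359 ≡ 3 and 1015 ≡ 3 (mod 4), so reciprocity gives (359|1015) = -(1015|359). Reduce: 1015 ≡ 297 (mod 359). Now have -(297|359).
297 ≡ 1 (mod 4), so quadratic reciprocity gives (297|359) = (359|297). Reduce: 359 ≡ 62 (mod 297). Now have -(62|297).
Factor out 2: 62 = 2·31. Since 297 ≡ 1 (mod 8), (2|297) = +1. Now have -(31|297).
297 ≡ 1 (mod 4), so quadratic reciprocity gives (31|297) = (297|31). Reduce: 297 ≡ 18 (mod 31). Now have -(18|31).
Factor out 2: 18 = 2·9. Since 31 ≡ 7 (mod 8), (2|31) = +1. Now have -(9|31).
9 ≡ 1 (mod 4), so quadratic reciprocity gives (9|31) = (31|9). Reduce: 31 ≡ 4 (mod 9). Now have -(4|9).
Factor out 2: 4 = 2^2. Since 9 ≡ 1 (mod 8), (2|9) = +1, and (2|9)^2 = +1. Now have -(1|9).
(1|9) = 1. Collecting the sign factors: -1.
The Legendre symbol is -1, so x^2 ≡ 10509 (mod 6449) has no solution.

no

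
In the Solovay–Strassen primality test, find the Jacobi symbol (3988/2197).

1

Reduce the numerator: 3988 ≡ 1791 (mod 2197), so (3988/2197) = (1791/2197).
2197 ≡ 1 (mod 4), so quadratic reciprocity gives (1791/2197) = (2197/1791). Reduce: 2197 ≡ 406 (mod 1791). Now have (406/1791).
Factor out 2: 406 = 2·203. Since 1791 ≡ 7 (mod 8), (2/1791) = +1. Now have (203/1791).
Both 203 ≡ 3 and 1791 ≡ 3 (mod 4), so reciprocity gives (203/1791) = -(1791/203). Reduce: 1791 ≡ 167 (mod 203). Now have -(167/203).
Both 167 ≡ 3 and 203 ≡ 3 (mod 4), so reciprocity gives (167/203) = -(203/167). Reduce: 203 ≡ 36 (mod 167). Now have (36/167).
Factor out 2: 36 = 2^2·9. Since 167 ≡ 7 (mod 8), (2/167) = +1, and (2/167)^2 = +1. Now have (9/167).
9 ≡ 1 (mod 4), so quadratic reciprocity gives (9/167) = (167/9). Reduce: 167 ≡ 5 (mod 9). Now have (5/9).
5 ≡ 1 (mod 4), so quadratic reciprocity gives (5/9) = (9/5). Reduce: 9 ≡ 4 (mod 5). Now have (4/5).
Factor out 2: 4 = 2^2. Since 5 ≡ 5 (mod 8), (2/5) = -1, and (2/5)^2 = +1. Now have (1/5).
(1/5) = 1. Collecting the sign factors: 1.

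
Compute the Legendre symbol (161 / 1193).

1

161 ≡ 1 (mod 4), so quadratic reciprocity gives (161 / 1193) = (1193 / 161). Reduce: 1193 ≡ 66 (mod 161). Now have (66 / 161).
Factor out 2: 66 = 2·33. Since 161 ≡ 1 (mod 8), (2 / 161) = +1. Now have (33 / 161).
33 ≡ 1 (mod 4), so quadratic reciprocity gives (33 / 161) = (161 / 33). Reduce: 161 ≡ 29 (mod 33). Now have (29 / 33).
29 ≡ 1 (mod 4), so quadratic reciprocity gives (29 / 33) = (33 / 29). Reduce: 33 ≡ 4 (mod 29). Now have (4 / 29).
Factor out 2: 4 = 2^2. Since 29 ≡ 5 (mod 8), (2 / 29) = -1, and (2 / 29)^2 = +1. Now have (1 / 29).
(1 / 29) = 1. Collecting the sign factors: 1.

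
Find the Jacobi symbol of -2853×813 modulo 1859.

By multiplicativity, (-2853·813 / 1859) = (-2853 / 1859)·(813 / 1859).
First factor (-2853 / 1859):
Pull out -1: (-2853 / 1859) = (-1 / 1859)·(2853 / 1859). Since 1859 ≡ 3 (mod 4), (-1 / 1859) = -1. Now have -(2853 / 1859).
Reduce the numerator: 2853 ≡ 994 (mod 1859), so (2853 / 1859) = (994 / 1859).
Factor out 2: 994 = 2·497. Since 1859 ≡ 3 (mod 8), (2 / 1859) = -1. Now have (497 / 1859).
497 ≡ 1 (mod 4), so quadratic reciprocity gives (497 / 1859) = (1859 / 497). Reduce: 1859 ≡ 368 (mod 497). Now have (368 / 497).
Factor out 2: 368 = 2^4·23. Since 497 ≡ 1 (mod 8), (2 / 497) = +1, and (2 / 497)^4 = +1. Now have (23 / 497).
497 ≡ 1 (mod 4), so quadratic reciprocity gives (23 / 497) = (497 / 23). Reduce: 497 ≡ 14 (mod 23). Now have (14 / 23).
Factor out 2: 14 = 2·7. Since 23 ≡ 7 (mod 8), (2 / 23) = +1. Now have (7 / 23).
Both 7 ≡ 3 and 23 ≡ 3 (mod 4), so reciprocity gives (7 / 23) = -(23 / 7). Reduce: 23 ≡ 2 (mod 7). Now have -(2 / 7).
Factor out 2: 2 = 2. Since 7 ≡ 7 (mod 8), (2 / 7) = +1. Now have -(1 / 7).
(1 / 7) = 1. Collecting the sign factors: -1.
Second factor (813 / 1859):
813 ≡ 1 (mod 4), so quadratic reciprocity gives (813 / 1859) = (1859 / 813). Reduce: 1859 ≡ 233 (mod 813). Now have (233 / 813).
233 ≡ 1 (mod 4), so quadratic reciprocity gives (233 / 813) = (813 / 233). Reduce: 813 ≡ 114 (mod 233). Now have (114 / 233).
Factor out 2: 114 = 2·57. Since 233 ≡ 1 (mod 8), (2 / 233) = +1. Now have (57 / 233).
57 ≡ 1 (mod 4), so quadratic reciprocity gives (57 / 233) = (233 / 57). Reduce: 233 ≡ 5 (mod 57). Now have (5 / 57).
5 ≡ 1 (mod 4), so quadratic reciprocity gives (5 / 57) = (57 / 5). Reduce: 57 ≡ 2 (mod 5). Now have (2 / 5).
Factor out 2: 2 = 2. Since 5 ≡ 5 (mod 8), (2 / 5) = -1. Now have -(1 / 5).
(1 / 5) = 1. Collecting the sign factors: -1.
Product: (-1)·(-1) = 1.

1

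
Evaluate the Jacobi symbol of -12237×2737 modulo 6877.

0

By multiplicativity, (-12237·2737|6877) = (-12237|6877)·(2737|6877).
First factor (-12237|6877):
Reduce the numerator: -12237 ≡ 1517 (mod 6877), so (-12237|6877) = (1517|6877).
1517 ≡ 1 (mod 4), so quadratic reciprocity gives (1517|6877) = (6877|1517). Reduce: 6877 ≡ 809 (mod 1517). Now have (809|1517).
809 ≡ 1 (mod 4), so quadratic reciprocity gives (809|1517) = (1517|809). Reduce: 1517 ≡ 708 (mod 809). Now have (708|809).
Factor out 2: 708 = 2^2·177. Since 809 ≡ 1 (mod 8), (2|809) = +1, and (2|809)^2 = +1. Now have (177|809).
177 ≡ 1 (mod 4), so quadratic reciprocity gives (177|809) = (809|177). Reduce: 809 ≡ 101 (mod 177). Now have (101|177).
101 ≡ 1 (mod 4), so quadratic reciprocity gives (101|177) = (177|101). Reduce: 177 ≡ 76 (mod 101). Now have (76|101).
Factor out 2: 76 = 2^2·19. Since 101 ≡ 5 (mod 8), (2|101) = -1, and (2|101)^2 = +1. Now have (19|101).
101 ≡ 1 (mod 4), so quadratic reciprocity gives (19|101) = (101|19). Reduce: 101 ≡ 6 (mod 19). Now have (6|19).
Factor out 2: 6 = 2·3. Since 19 ≡ 3 (mod 8), (2|19) = -1. Now have -(3|19).
Both 3 ≡ 3 and 19 ≡ 3 (mod 4), so reciprocity gives (3|19) = -(19|3). Reduce: 19 ≡ 1 (mod 3). Now have (1|3).
(1|3) = 1. Collecting the sign factors: 1.
Second factor (2737|6877):
2737 ≡ 1 (mod 4), so quadratic reciprocity gives (2737|6877) = (6877|2737). Reduce: 6877 ≡ 1403 (mod 2737). Now have (1403|2737).
2737 ≡ 1 (mod 4), so quadratic reciprocity gives (1403|2737) = (2737|1403). Reduce: 2737 ≡ 1334 (mod 1403). Now have (1334|1403).
Factor out 2: 1334 = 2·667. Since 1403 ≡ 3 (mod 8), (2|1403) = -1. Now have -(667|1403).
Both 667 ≡ 3 and 1403 ≡ 3 (mod 4), so reciprocity gives (667|1403) = -(1403|667). Reduce: 1403 ≡ 69 (mod 667). Now have (69|667).
69 ≡ 1 (mod 4), so quadratic reciprocity gives (69|667) = (667|69). Reduce: 667 ≡ 46 (mod 69). Now have (46|69).
Factor out 2: 46 = 2·23. Since 69 ≡ 5 (mod 8), (2|69) = -1. Now have -(23|69).
69 ≡ 1 (mod 4), so quadratic reciprocity gives (23|69) = (69|23). Reduce: 69 ≡ 0 (mod 23). Now have -(0|23).
The numerator is now 0 with denominator 23 > 1: the symbol is 0.
Product: (1)·(0) = 0.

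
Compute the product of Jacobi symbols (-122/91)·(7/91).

By multiplicativity, (-122·7/91) = (-122/91)·(7/91).
First factor (-122/91):
Pull out -1: (-122/91) = (-1/91)·(122/91). Since 91 ≡ 3 (mod 4), (-1/91) = -1. Now have -(122/91).
Reduce the numerator: 122 ≡ 31 (mod 91), so (122/91) = (31/91).
Both 31 ≡ 3 and 91 ≡ 3 (mod 4), so reciprocity gives (31/91) = -(91/31). Reduce: 91 ≡ 29 (mod 31). Now have (29/31).
29 ≡ 1 (mod 4), so quadratic reciprocity gives (29/31) = (31/29). Reduce: 31 ≡ 2 (mod 29). Now have (2/29).
Factor out 2: 2 = 2. Since 29 ≡ 5 (mod 8), (2/29) = -1. Now have -(1/29).
(1/29) = 1. Collecting the sign factors: -1.
Second factor (7/91):
Both 7 ≡ 3 and 91 ≡ 3 (mod 4), so reciprocity gives (7/91) = -(91/7). Reduce: 91 ≡ 0 (mod 7). Now have -(0/7).
The numerator is now 0 with denominator 7 > 1: the symbol is 0.
Product: (-1)·(0) = 0.

0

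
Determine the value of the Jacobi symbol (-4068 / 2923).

Pull out -1: (-4068 / 2923) = (-1 / 2923)·(4068 / 2923). Since 2923 ≡ 3 (mod 4), (-1 / 2923) = -1. Now have -(4068 / 2923).
Reduce the numerator: 4068 ≡ 1145 (mod 2923), so (4068 / 2923) = (1145 / 2923).
1145 ≡ 1 (mod 4), so quadratic reciprocity gives (1145 / 2923) = (2923 / 1145). Reduce: 2923 ≡ 633 (mod 1145). Now have -(633 / 1145).
633 ≡ 1 (mod 4), so quadratic reciprocity gives (633 / 1145) = (1145 / 633). Reduce: 1145 ≡ 512 (mod 633). Now have -(512 / 633).
Factor out 2: 512 = 2^9. Since 633 ≡ 1 (mod 8), (2 / 633) = +1, and (2 / 633)^9 = +1. Now have -(1 / 633).
(1 / 633) = 1. Collecting the sign factors: -1.

-1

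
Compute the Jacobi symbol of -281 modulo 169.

(-281/169)
  = (57/169)    [-281 ≡ 57 mod 169]
  = (169/57)    [QR: 57 ≡ 1 mod 4, sign kept]
  = (55/57)    [169 ≡ 55 mod 57]
  = (57/55)    [QR: 57 ≡ 1 mod 4, sign kept]
  = (2/55)    [57 ≡ 2 mod 55]
  = (1/55)    [55 ≡ 7 mod 8 ⇒ (2/55) = +1]
  = 1    [(1/55) = 1]

1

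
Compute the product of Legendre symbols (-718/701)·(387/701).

1

By multiplicativity, (-718·387/701) = (-718/701)·(387/701).
First factor (-718/701):
Pull out -1: (-718/701) = (-1/701)·(718/701). Since 701 ≡ 1 (mod 4), (-1/701) = +1. Now have (718/701).
Reduce the numerator: 718 ≡ 17 (mod 701), so (718/701) = (17/701).
17 ≡ 1 (mod 4), so quadratic reciprocity gives (17/701) = (701/17). Reduce: 701 ≡ 4 (mod 17). Now have (4/17).
Factor out 2: 4 = 2^2. Since 17 ≡ 1 (mod 8), (2/17) = +1, and (2/17)^2 = +1. Now have (1/17).
(1/17) = 1. Collecting the sign factors: 1.
Second factor (387/701):
701 ≡ 1 (mod 4), so quadratic reciprocity gives (387/701) = (701/387). Reduce: 701 ≡ 314 (mod 387). Now have (314/387).
Factor out 2: 314 = 2·157. Since 387 ≡ 3 (mod 8), (2/387) = -1. Now have -(157/387).
157 ≡ 1 (mod 4), so quadratic reciprocity gives (157/387) = (387/157). Reduce: 387 ≡ 73 (mod 157). Now have -(73/157).
73 ≡ 1 (mod 4), so quadratic reciprocity gives (73/157) = (157/73). Reduce: 157 ≡ 11 (mod 73). Now have -(11/73).
73 ≡ 1 (mod 4), so quadratic reciprocity gives (11/73) = (73/11). Reduce: 73 ≡ 7 (mod 11). Now have -(7/11).
Both 7 ≡ 3 and 11 ≡ 3 (mod 4), so reciprocity gives (7/11) = -(11/7). Reduce: 11 ≡ 4 (mod 7). Now have (4/7).
Factor out 2: 4 = 2^2. Since 7 ≡ 7 (mod 8), (2/7) = +1, and (2/7)^2 = +1. Now have (1/7).
(1/7) = 1. Collecting the sign factors: 1.
Product: (1)·(1) = 1.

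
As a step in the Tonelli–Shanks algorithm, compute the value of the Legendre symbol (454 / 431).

1

(454 / 431)
  = (23 / 431)    [454 ≡ 23 mod 431]
  = -(431 / 23)    [QR: both ≡ 3 mod 4, sign flips]
  = -(17 / 23)    [431 ≡ 17 mod 23]
  = -(23 / 17)    [QR: 17 ≡ 1 mod 4, sign kept]
  = -(6 / 17)    [23 ≡ 6 mod 17]
  = -(3 / 17)    [17 ≡ 1 mod 8 ⇒ (2 / 17) = +1]
  = -(17 / 3)    [QR: 17 ≡ 1 mod 4, sign kept]
  = -(2 / 3)    [17 ≡ 2 mod 3]
  = (1 / 3)    [3 ≡ 3 mod 8 ⇒ (2 / 3) = -1]
  = 1    [(1 / 3) = 1]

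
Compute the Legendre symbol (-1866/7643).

-1

Pull out -1: (-1866/7643) = (-1/7643)·(1866/7643). Since 7643 ≡ 3 (mod 4), (-1/7643) = -1. Now have -(1866/7643).
Factor out 2: 1866 = 2·933. Since 7643 ≡ 3 (mod 8), (2/7643) = -1. Now have (933/7643).
933 ≡ 1 (mod 4), so quadratic reciprocity gives (933/7643) = (7643/933). Reduce: 7643 ≡ 179 (mod 933). Now have (179/933).
933 ≡ 1 (mod 4), so quadratic reciprocity gives (179/933) = (933/179). Reduce: 933 ≡ 38 (mod 179). Now have (38/179).
Factor out 2: 38 = 2·19. Since 179 ≡ 3 (mod 8), (2/179) = -1. Now have -(19/179).
Both 19 ≡ 3 and 179 ≡ 3 (mod 4), so reciprocity gives (19/179) = -(179/19). Reduce: 179 ≡ 8 (mod 19). Now have (8/19).
Factor out 2: 8 = 2^3. Since 19 ≡ 3 (mod 8), (2/19) = -1, and (2/19)^3 = -1. Now have -(1/19).
(1/19) = 1. Collecting the sign factors: -1.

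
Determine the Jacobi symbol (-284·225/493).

-1

By multiplicativity, (-284·225/493) = (-284/493)·(225/493).
First factor (-284/493):
Reduce the numerator: -284 ≡ 209 (mod 493), so (-284/493) = (209/493).
209 ≡ 1 (mod 4), so quadratic reciprocity gives (209/493) = (493/209). Reduce: 493 ≡ 75 (mod 209). Now have (75/209).
209 ≡ 1 (mod 4), so quadratic reciprocity gives (75/209) = (209/75). Reduce: 209 ≡ 59 (mod 75). Now have (59/75).
Both 59 ≡ 3 and 75 ≡ 3 (mod 4), so reciprocity gives (59/75) = -(75/59). Reduce: 75 ≡ 16 (mod 59). Now have -(16/59).
Factor out 2: 16 = 2^4. Since 59 ≡ 3 (mod 8), (2/59) = -1, and (2/59)^4 = +1. Now have -(1/59).
(1/59) = 1. Collecting the sign factors: -1.
Second factor (225/493):
225 ≡ 1 (mod 4), so quadratic reciprocity gives (225/493) = (493/225). Reduce: 493 ≡ 43 (mod 225). Now have (43/225).
225 ≡ 1 (mod 4), so quadratic reciprocity gives (43/225) = (225/43). Reduce: 225 ≡ 10 (mod 43). Now have (10/43).
Factor out 2: 10 = 2·5. Since 43 ≡ 3 (mod 8), (2/43) = -1. Now have -(5/43).
5 ≡ 1 (mod 4), so quadratic reciprocity gives (5/43) = (43/5). Reduce: 43 ≡ 3 (mod 5). Now have -(3/5).
5 ≡ 1 (mod 4), so quadratic reciprocity gives (3/5) = (5/3). Reduce: 5 ≡ 2 (mod 3). Now have -(2/3).
Factor out 2: 2 = 2. Since 3 ≡ 3 (mod 8), (2/3) = -1. Now have (1/3).
(1/3) = 1. Collecting the sign factors: 1.
Product: (-1)·(1) = -1.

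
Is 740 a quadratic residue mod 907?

yes

Factor out 2: 740 = 2^2·185. Since 907 ≡ 3 (mod 8), (2|907) = -1, and (2|907)^2 = +1. Now have (185|907).
185 ≡ 1 (mod 4), so quadratic reciprocity gives (185|907) = (907|185). Reduce: 907 ≡ 167 (mod 185). Now have (167|185).
185 ≡ 1 (mod 4), so quadratic reciprocity gives (167|185) = (185|167). Reduce: 185 ≡ 18 (mod 167). Now have (18|167).
Factor out 2: 18 = 2·9. Since 167 ≡ 7 (mod 8), (2|167) = +1. Now have (9|167).
9 ≡ 1 (mod 4), so quadratic reciprocity gives (9|167) = (167|9). Reduce: 167 ≡ 5 (mod 9). Now have (5|9).
5 ≡ 1 (mod 4), so quadratic reciprocity gives (5|9) = (9|5). Reduce: 9 ≡ 4 (mod 5). Now have (4|5).
Factor out 2: 4 = 2^2. Since 5 ≡ 5 (mod 8), (2|5) = -1, and (2|5)^2 = +1. Now have (1|5).
(1|5) = 1. Collecting the sign factors: 1.
The Legendre symbol is 1, so x^2 ≡ 740 (mod 907) has solution.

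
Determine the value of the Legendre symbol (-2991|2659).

Pull out -1: (-2991|2659) = (-1|2659)·(2991|2659). Since 2659 ≡ 3 (mod 4), (-1|2659) = -1. Now have -(2991|2659).
Reduce the numerator: 2991 ≡ 332 (mod 2659), so (2991|2659) = (332|2659).
Factor out 2: 332 = 2^2·83. Since 2659 ≡ 3 (mod 8), (2|2659) = -1, and (2|2659)^2 = +1. Now have -(83|2659).
Both 83 ≡ 3 and 2659 ≡ 3 (mod 4), so reciprocity gives (83|2659) = -(2659|83). Reduce: 2659 ≡ 3 (mod 83). Now have (3|83).
Both 3 ≡ 3 and 83 ≡ 3 (mod 4), so reciprocity gives (3|83) = -(83|3). Reduce: 83 ≡ 2 (mod 3). Now have -(2|3).
Factor out 2: 2 = 2. Since 3 ≡ 3 (mod 8), (2|3) = -1. Now have (1|3).
(1|3) = 1. Collecting the sign factors: 1.

1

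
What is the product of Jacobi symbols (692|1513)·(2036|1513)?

-1

By multiplicativity, (692·2036|1513) = (692|1513)·(2036|1513).
First factor (692|1513):
(692|1513)
  = (173|1513)    [1513 ≡ 1 mod 8 ⇒ (2|1513)^2 = +1]
  = (1513|173)    [QR: 173 ≡ 1 mod 4, sign kept]
  = (129|173)    [1513 ≡ 129 mod 173]
  = (173|129)    [QR: 129 ≡ 1 mod 4, sign kept]
  = (44|129)    [173 ≡ 44 mod 129]
  = (11|129)    [129 ≡ 1 mod 8 ⇒ (2|129)^2 = +1]
  = (129|11)    [QR: 129 ≡ 1 mod 4, sign kept]
  = (8|11)    [129 ≡ 8 mod 11]
  = -(1|11)    [11 ≡ 3 mod 8 ⇒ (2|11)^3 = -1]
  = -1    [(1|11) = 1]
Second factor (2036|1513):
(2036|1513)
  = (523|1513)    [2036 ≡ 523 mod 1513]
  = (1513|523)    [QR: 1513 ≡ 1 mod 4, sign kept]
  = (467|523)    [1513 ≡ 467 mod 523]
  = -(523|467)    [QR: both ≡ 3 mod 4, sign flips]
  = -(56|467)    [523 ≡ 56 mod 467]
  = (7|467)    [467 ≡ 3 mod 8 ⇒ (2|467)^3 = -1]
  = -(467|7)    [QR: both ≡ 3 mod 4, sign flips]
  = -(5|7)    [467 ≡ 5 mod 7]
  = -(7|5)    [QR: 5 ≡ 1 mod 4, sign kept]
  = -(2|5)    [7 ≡ 2 mod 5]
  = (1|5)    [5 ≡ 5 mod 8 ⇒ (2|5) = -1]
  = 1    [(1|5) = 1]
Product: (-1)·(1) = -1.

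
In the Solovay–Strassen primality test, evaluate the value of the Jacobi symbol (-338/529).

(-338/529)
  = (191/529)    [-338 ≡ 191 mod 529]
  = (529/191)    [QR: 529 ≡ 1 mod 4, sign kept]
  = (147/191)    [529 ≡ 147 mod 191]
  = -(191/147)    [QR: both ≡ 3 mod 4, sign flips]
  = -(44/147)    [191 ≡ 44 mod 147]
  = -(11/147)    [147 ≡ 3 mod 8 ⇒ (2/147)^2 = +1]
  = (147/11)    [QR: both ≡ 3 mod 4, sign flips]
  = (4/11)    [147 ≡ 4 mod 11]
  = (1/11)    [11 ≡ 3 mod 8 ⇒ (2/11)^2 = +1]
  = 1    [(1/11) = 1]

1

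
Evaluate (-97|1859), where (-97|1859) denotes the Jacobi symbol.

Pull out -1: (-97|1859) = (-1|1859)·(97|1859). Since 1859 ≡ 3 (mod 4), (-1|1859) = -1. Now have -(97|1859).
97 ≡ 1 (mod 4), so quadratic reciprocity gives (97|1859) = (1859|97). Reduce: 1859 ≡ 16 (mod 97). Now have -(16|97).
Factor out 2: 16 = 2^4. Since 97 ≡ 1 (mod 8), (2|97) = +1, and (2|97)^4 = +1. Now have -(1|97).
(1|97) = 1. Collecting the sign factors: -1.

-1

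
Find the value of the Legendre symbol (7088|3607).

(7088|3607)
  = (3481|3607)    [7088 ≡ 3481 mod 3607]
  = (3607|3481)    [QR: 3481 ≡ 1 mod 4, sign kept]
  = (126|3481)    [3607 ≡ 126 mod 3481]
  = (63|3481)    [3481 ≡ 1 mod 8 ⇒ (2|3481) = +1]
  = (3481|63)    [QR: 3481 ≡ 1 mod 4, sign kept]
  = (16|63)    [3481 ≡ 16 mod 63]
  = (1|63)    [63 ≡ 7 mod 8 ⇒ (2|63)^4 = +1]
  = 1    [(1|63) = 1]

1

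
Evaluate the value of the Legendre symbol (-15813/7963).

1

Reduce the numerator: -15813 ≡ 113 (mod 7963), so (-15813/7963) = (113/7963).
113 ≡ 1 (mod 4), so quadratic reciprocity gives (113/7963) = (7963/113). Reduce: 7963 ≡ 53 (mod 113). Now have (53/113).
53 ≡ 1 (mod 4), so quadratic reciprocity gives (53/113) = (113/53). Reduce: 113 ≡ 7 (mod 53). Now have (7/53).
53 ≡ 1 (mod 4), so quadratic reciprocity gives (7/53) = (53/7). Reduce: 53 ≡ 4 (mod 7). Now have (4/7).
Factor out 2: 4 = 2^2. Since 7 ≡ 7 (mod 8), (2/7) = +1, and (2/7)^2 = +1. Now have (1/7).
(1/7) = 1. Collecting the sign factors: 1.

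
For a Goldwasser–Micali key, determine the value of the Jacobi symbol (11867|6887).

1

(11867|6887)
  = (4980|6887)    [11867 ≡ 4980 mod 6887]
  = (1245|6887)    [6887 ≡ 7 mod 8 ⇒ (2|6887)^2 = +1]
  = (6887|1245)    [QR: 1245 ≡ 1 mod 4, sign kept]
  = (662|1245)    [6887 ≡ 662 mod 1245]
  = -(331|1245)    [1245 ≡ 5 mod 8 ⇒ (2|1245) = -1]
  = -(1245|331)    [QR: 1245 ≡ 1 mod 4, sign kept]
  = -(252|331)    [1245 ≡ 252 mod 331]
  = -(63|331)    [331 ≡ 3 mod 8 ⇒ (2|331)^2 = +1]
  = (331|63)    [QR: both ≡ 3 mod 4, sign flips]
  = (16|63)    [331 ≡ 16 mod 63]
  = (1|63)    [63 ≡ 7 mod 8 ⇒ (2|63)^4 = +1]
  = 1    [(1|63) = 1]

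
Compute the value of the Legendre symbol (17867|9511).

1

Reduce the numerator: 17867 ≡ 8356 (mod 9511), so (17867|9511) = (8356|9511).
Factor out 2: 8356 = 2^2·2089. Since 9511 ≡ 7 (mod 8), (2|9511) = +1, and (2|9511)^2 = +1. Now have (2089|9511).
2089 ≡ 1 (mod 4), so quadratic reciprocity gives (2089|9511) = (9511|2089). Reduce: 9511 ≡ 1155 (mod 2089). Now have (1155|2089).
2089 ≡ 1 (mod 4), so quadratic reciprocity gives (1155|2089) = (2089|1155). Reduce: 2089 ≡ 934 (mod 1155). Now have (934|1155).
Factor out 2: 934 = 2·467. Since 1155 ≡ 3 (mod 8), (2|1155) = -1. Now have -(467|1155).
Both 467 ≡ 3 and 1155 ≡ 3 (mod 4), so reciprocity gives (467|1155) = -(1155|467). Reduce: 1155 ≡ 221 (mod 467). Now have (221|467).
221 ≡ 1 (mod 4), so quadratic reciprocity gives (221|467) = (467|221). Reduce: 467 ≡ 25 (mod 221). Now have (25|221).
25 ≡ 1 (mod 4), so quadratic reciprocity gives (25|221) = (221|25). Reduce: 221 ≡ 21 (mod 25). Now have (21|25).
21 ≡ 1 (mod 4), so quadratic reciprocity gives (21|25) = (25|21). Reduce: 25 ≡ 4 (mod 21). Now have (4|21).
Factor out 2: 4 = 2^2. Since 21 ≡ 5 (mod 8), (2|21) = -1, and (2|21)^2 = +1. Now have (1|21).
(1|21) = 1. Collecting the sign factors: 1.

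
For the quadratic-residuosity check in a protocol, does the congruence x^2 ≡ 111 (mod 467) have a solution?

no

Both 111 ≡ 3 and 467 ≡ 3 (mod 4), so reciprocity gives (111/467) = -(467/111). Reduce: 467 ≡ 23 (mod 111). Now have -(23/111).
Both 23 ≡ 3 and 111 ≡ 3 (mod 4), so reciprocity gives (23/111) = -(111/23). Reduce: 111 ≡ 19 (mod 23). Now have (19/23).
Both 19 ≡ 3 and 23 ≡ 3 (mod 4), so reciprocity gives (19/23) = -(23/19). Reduce: 23 ≡ 4 (mod 19). Now have -(4/19).
Factor out 2: 4 = 2^2. Since 19 ≡ 3 (mod 8), (2/19) = -1, and (2/19)^2 = +1. Now have -(1/19).
(1/19) = 1. Collecting the sign factors: -1.
(111/467) = -1, and 467 is prime, so 111 is not a quadratic residue mod 467.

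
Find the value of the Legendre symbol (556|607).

Factor out 2: 556 = 2^2·139. Since 607 ≡ 7 (mod 8), (2|607) = +1, and (2|607)^2 = +1. Now have (139|607).
Both 139 ≡ 3 and 607 ≡ 3 (mod 4), so reciprocity gives (139|607) = -(607|139). Reduce: 607 ≡ 51 (mod 139). Now have -(51|139).
Both 51 ≡ 3 and 139 ≡ 3 (mod 4), so reciprocity gives (51|139) = -(139|51). Reduce: 139 ≡ 37 (mod 51). Now have (37|51).
37 ≡ 1 (mod 4), so quadratic reciprocity gives (37|51) = (51|37). Reduce: 51 ≡ 14 (mod 37). Now have (14|37).
Factor out 2: 14 = 2·7. Since 37 ≡ 5 (mod 8), (2|37) = -1. Now have -(7|37).
37 ≡ 1 (mod 4), so quadratic reciprocity gives (7|37) = (37|7). Reduce: 37 ≡ 2 (mod 7). Now have -(2|7).
Factor out 2: 2 = 2. Since 7 ≡ 7 (mod 8), (2|7) = +1. Now have -(1|7).
(1|7) = 1. Collecting the sign factors: -1.

-1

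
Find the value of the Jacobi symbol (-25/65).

Reduce the numerator: -25 ≡ 40 (mod 65), so (-25/65) = (40/65).
Factor out 2: 40 = 2^3·5. Since 65 ≡ 1 (mod 8), (2/65) = +1, and (2/65)^3 = +1. Now have (5/65).
5 ≡ 1 (mod 4), so quadratic reciprocity gives (5/65) = (65/5). Reduce: 65 ≡ 0 (mod 5). Now have (0/5).
The numerator is now 0 with denominator 5 > 1: the symbol is 0.

0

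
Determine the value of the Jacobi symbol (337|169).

Reduce the numerator: 337 ≡ 168 (mod 169), so (337|169) = (168|169).
Factor out 2: 168 = 2^3·21. Since 169 ≡ 1 (mod 8), (2|169) = +1, and (2|169)^3 = +1. Now have (21|169).
21 ≡ 1 (mod 4), so quadratic reciprocity gives (21|169) = (169|21). Reduce: 169 ≡ 1 (mod 21). Now have (1|21).
(1|21) = 1. Collecting the sign factors: 1.

1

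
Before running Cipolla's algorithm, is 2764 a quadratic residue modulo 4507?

no

(2764/4507)
  = (691/4507)    [4507 ≡ 3 mod 8 ⇒ (2/4507)^2 = +1]
  = -(4507/691)    [QR: both ≡ 3 mod 4, sign flips]
  = -(361/691)    [4507 ≡ 361 mod 691]
  = -(691/361)    [QR: 361 ≡ 1 mod 4, sign kept]
  = -(330/361)    [691 ≡ 330 mod 361]
  = -(165/361)    [361 ≡ 1 mod 8 ⇒ (2/361) = +1]
  = -(361/165)    [QR: 165 ≡ 1 mod 4, sign kept]
  = -(31/165)    [361 ≡ 31 mod 165]
  = -(165/31)    [QR: 165 ≡ 1 mod 4, sign kept]
  = -(10/31)    [165 ≡ 10 mod 31]
  = -(5/31)    [31 ≡ 7 mod 8 ⇒ (2/31) = +1]
  = -(31/5)    [QR: 5 ≡ 1 mod 4, sign kept]
  = -(1/5)    [31 ≡ 1 mod 5]
  = -1    [(1/5) = 1]
(2764/4507) = -1, and 4507 is prime, so 2764 is not a quadratic residue mod 4507.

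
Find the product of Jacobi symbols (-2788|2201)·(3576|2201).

-1

By multiplicativity, (-2788·3576|2201) = (-2788|2201)·(3576|2201).
First factor (-2788|2201):
(-2788|2201)
  = (1614|2201)    [-2788 ≡ 1614 mod 2201]
  = (807|2201)    [2201 ≡ 1 mod 8 ⇒ (2|2201) = +1]
  = (2201|807)    [QR: 2201 ≡ 1 mod 4, sign kept]
  = (587|807)    [2201 ≡ 587 mod 807]
  = -(807|587)    [QR: both ≡ 3 mod 4, sign flips]
  = -(220|587)    [807 ≡ 220 mod 587]
  = -(55|587)    [587 ≡ 3 mod 8 ⇒ (2|587)^2 = +1]
  = (587|55)    [QR: both ≡ 3 mod 4, sign flips]
  = (37|55)    [587 ≡ 37 mod 55]
  = (55|37)    [QR: 37 ≡ 1 mod 4, sign kept]
  = (18|37)    [55 ≡ 18 mod 37]
  = -(9|37)    [37 ≡ 5 mod 8 ⇒ (2|37) = -1]
  = -(37|9)    [QR: 9 ≡ 1 mod 4, sign kept]
  = -(1|9)    [37 ≡ 1 mod 9]
  = -1    [(1|9) = 1]
Second factor (3576|2201):
(3576|2201)
  = (1375|2201)    [3576 ≡ 1375 mod 2201]
  = (2201|1375)    [QR: 2201 ≡ 1 mod 4, sign kept]
  = (826|1375)    [2201 ≡ 826 mod 1375]
  = (413|1375)    [1375 ≡ 7 mod 8 ⇒ (2|1375) = +1]
  = (1375|413)    [QR: 413 ≡ 1 mod 4, sign kept]
  = (136|413)    [1375 ≡ 136 mod 413]
  = -(17|413)    [413 ≡ 5 mod 8 ⇒ (2|413)^3 = -1]
  = -(413|17)    [QR: 17 ≡ 1 mod 4, sign kept]
  = -(5|17)    [413 ≡ 5 mod 17]
  = -(17|5)    [QR: 5 ≡ 1 mod 4, sign kept]
  = -(2|5)    [17 ≡ 2 mod 5]
  = (1|5)    [5 ≡ 5 mod 8 ⇒ (2|5) = -1]
  = 1    [(1|5) = 1]
Product: (-1)·(1) = -1.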